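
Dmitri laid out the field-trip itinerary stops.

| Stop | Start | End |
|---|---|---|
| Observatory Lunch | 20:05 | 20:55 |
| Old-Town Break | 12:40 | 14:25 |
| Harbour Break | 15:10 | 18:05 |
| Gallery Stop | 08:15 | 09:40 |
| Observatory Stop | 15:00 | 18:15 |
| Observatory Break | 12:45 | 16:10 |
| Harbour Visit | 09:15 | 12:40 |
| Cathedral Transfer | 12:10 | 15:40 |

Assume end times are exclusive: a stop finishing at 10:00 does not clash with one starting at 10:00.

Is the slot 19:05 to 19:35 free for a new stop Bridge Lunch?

Yes — the slot is free

Gallery Stop: ends 09:40 at or before Bridge Lunch starts 19:05 → clear.
Harbour Visit: ends 12:40 at or before Bridge Lunch starts 19:05 → clear.
Cathedral Transfer: ends 15:40 at or before Bridge Lunch starts 19:05 → clear.
Old-Town Break: ends 14:25 at or before Bridge Lunch starts 19:05 → clear.
Observatory Break: ends 16:10 at or before Bridge Lunch starts 19:05 → clear.
Observatory Stop: ends 18:15 at or before Bridge Lunch starts 19:05 → clear.
Harbour Break: ends 18:05 at or before Bridge Lunch starts 19:05 → clear.
Observatory Lunch: starts 20:05 at or after Bridge Lunch ends 19:35 → clear.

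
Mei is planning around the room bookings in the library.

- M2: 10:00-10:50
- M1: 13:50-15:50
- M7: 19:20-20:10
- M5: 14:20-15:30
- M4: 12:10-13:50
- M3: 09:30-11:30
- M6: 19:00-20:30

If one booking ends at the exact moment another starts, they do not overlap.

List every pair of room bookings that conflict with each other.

Sorted by start: M3, M2, M4, M1, M5, M6, M7.
M2 starts before M3 ends → M3 and M2 overlap.
M4 starts after M3 ends; M3 is clear from here.
M4 starts after M2 ends; M2 is clear from here.
M1 starts exactly when M4 ends (back-to-back, no overlap); M4 is clear from here.
M5 starts before M1 ends → M1 and M5 overlap.
M6 starts after M1 ends; M1 is clear from here.
M6 starts after M5 ends; M5 is clear from here.
M7 starts before M6 ends → M6 and M7 overlap.

M1 & M5, M2 & M3, M6 & M7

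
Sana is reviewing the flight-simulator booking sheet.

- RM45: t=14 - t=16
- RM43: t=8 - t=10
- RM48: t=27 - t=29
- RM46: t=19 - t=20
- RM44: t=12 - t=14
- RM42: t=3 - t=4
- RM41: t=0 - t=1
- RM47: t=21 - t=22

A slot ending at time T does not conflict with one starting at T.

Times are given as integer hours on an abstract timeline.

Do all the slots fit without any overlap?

Yes

Two intervals overlap when each starts before the other ends.
Sorted by start: RM41, RM42, RM43, RM44, RM45, RM46, RM47, RM48.
RM42 starts after RM41 ends, so RM41 has no further overlaps.
RM43 starts after RM42 ends, so RM42 has no further overlaps.
RM44 starts after RM43 ends, so RM43 has no further overlaps.
RM45 starts exactly when RM44 ends (back-to-back, no overlap), so RM44 has no further overlaps.
RM46 starts after RM45 ends, so RM45 has no further overlaps.
RM47 starts after RM46 ends, so RM46 has no further overlaps.
RM48 starts after RM47 ends.
Every pair is clear; the schedule has no overlaps.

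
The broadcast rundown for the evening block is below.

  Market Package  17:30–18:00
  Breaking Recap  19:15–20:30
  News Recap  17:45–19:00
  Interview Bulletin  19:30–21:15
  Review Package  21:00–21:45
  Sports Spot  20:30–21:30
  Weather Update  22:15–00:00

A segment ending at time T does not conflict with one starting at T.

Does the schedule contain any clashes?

Sorted by start: Market Package, News Recap, Breaking Recap, Interview Bulletin, Sports Spot, Review Package, Weather Update.
News Recap starts before Market Package ends → Market Package and News Recap overlap.
That's a conflict, so the schedule is not conflict-free.

Yes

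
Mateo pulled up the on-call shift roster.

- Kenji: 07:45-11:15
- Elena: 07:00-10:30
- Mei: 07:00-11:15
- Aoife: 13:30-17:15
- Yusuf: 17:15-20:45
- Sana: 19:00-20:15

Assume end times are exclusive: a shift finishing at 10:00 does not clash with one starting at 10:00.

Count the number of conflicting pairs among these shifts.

Check each pair: they overlap iff neither finishes before the other starts.
Sorted by start: Elena, Mei, Kenji, Aoife, Yusuf, Sana.
Mei starts before Elena ends → Elena and Mei overlap.
Kenji starts before Elena ends → Elena and Kenji overlap.
Aoife starts after Elena ends, so Elena has no further overlaps.
Kenji starts before Mei ends → Mei and Kenji overlap.
Aoife starts after Mei ends, so Mei has no further overlaps.
Aoife starts after Kenji ends, so Kenji has no further overlaps.
Yusuf starts exactly when Aoife ends (back-to-back, no overlap), so Aoife has no further overlaps.
Sana starts before Yusuf ends → Yusuf and Sana overlap.
Overlapping pairs: Elena & Kenji, Elena & Mei, Kenji & Mei, Sana & Yusuf — 4 in total.

4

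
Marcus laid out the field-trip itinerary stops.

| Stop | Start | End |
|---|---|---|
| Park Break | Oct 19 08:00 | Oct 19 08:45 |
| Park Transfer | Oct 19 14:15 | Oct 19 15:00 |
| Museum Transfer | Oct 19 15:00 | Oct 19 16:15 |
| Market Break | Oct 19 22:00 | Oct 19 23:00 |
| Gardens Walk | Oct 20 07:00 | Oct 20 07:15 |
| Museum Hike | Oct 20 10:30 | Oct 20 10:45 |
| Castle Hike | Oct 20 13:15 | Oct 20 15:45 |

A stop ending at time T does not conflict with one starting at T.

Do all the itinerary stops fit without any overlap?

Sorted by start: Park Break, Park Transfer, Museum Transfer, Market Break, Gardens Walk, Museum Hike, Castle Hike.
Park Transfer starts after Park Break ends, so nothing later overlaps Park Break either.
Museum Transfer starts exactly when Park Transfer ends (back-to-back, no overlap), so nothing later overlaps Park Transfer either.
Market Break starts after Museum Transfer ends, so nothing later overlaps Museum Transfer either.
Gardens Walk starts after Market Break ends, so nothing later overlaps Market Break either.
Museum Hike starts after Gardens Walk ends, so nothing later overlaps Gardens Walk either.
Castle Hike starts after Museum Hike ends.
Every pair is clear; the schedule has no overlaps.

Yes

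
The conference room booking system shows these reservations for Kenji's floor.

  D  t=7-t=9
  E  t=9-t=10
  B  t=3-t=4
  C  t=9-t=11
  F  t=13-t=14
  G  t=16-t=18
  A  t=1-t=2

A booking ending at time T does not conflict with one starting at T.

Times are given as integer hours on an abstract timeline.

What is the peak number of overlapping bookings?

Sort all start/end points and keep a running count:
t=1 start A → 1
t=2 end A → 0
t=3 start B → 1
t=4 end B → 0
t=7 start D → 1
t=9 end D → 0
t=9 start C → 1
t=9 start E → 2
t=10 end E → 1
t=11 end C → 0
t=13 start F → 1
t=14 end F → 0
t=16 start G → 1
t=18 end G → 0
Peak is 2, at t=9 (C, E).

2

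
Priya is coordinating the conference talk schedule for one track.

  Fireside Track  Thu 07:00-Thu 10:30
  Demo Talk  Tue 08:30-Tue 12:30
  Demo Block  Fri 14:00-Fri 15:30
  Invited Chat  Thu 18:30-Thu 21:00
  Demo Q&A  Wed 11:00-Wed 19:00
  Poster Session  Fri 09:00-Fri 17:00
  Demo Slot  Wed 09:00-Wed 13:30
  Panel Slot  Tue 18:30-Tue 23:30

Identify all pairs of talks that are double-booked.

Demo Block & Poster Session, Demo Q&A & Demo Slot

Check each pair: they overlap iff neither finishes before the other starts.
Sorted by start: Demo Talk, Panel Slot, Demo Slot, Demo Q&A, Fireside Track, Invited Chat, Poster Session, Demo Block.
Panel Slot starts after Demo Talk ends; Demo Talk is clear from here.
Demo Slot starts after Panel Slot ends; Panel Slot is clear from here.
Demo Q&A starts before Demo Slot ends → Demo Slot and Demo Q&A overlap.
Fireside Track starts after Demo Slot ends; Demo Slot is clear from here.
Fireside Track starts after Demo Q&A ends; Demo Q&A is clear from here.
Invited Chat starts after Fireside Track ends; Fireside Track is clear from here.
Poster Session starts after Invited Chat ends; Invited Chat is clear from here.
Demo Block starts before Poster Session ends → Poster Session and Demo Block overlap.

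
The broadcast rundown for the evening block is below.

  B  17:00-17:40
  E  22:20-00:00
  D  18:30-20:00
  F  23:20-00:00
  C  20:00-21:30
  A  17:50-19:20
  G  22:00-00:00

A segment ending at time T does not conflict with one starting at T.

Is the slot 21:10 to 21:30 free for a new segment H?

B: ends 17:40 at or before H starts 21:10 → clear.
A: ends 19:20 at or before H starts 21:10 → clear.
D: ends 20:00 at or before H starts 21:10 → clear.
C: starts 20:00 before H ends 21:30, and ends 21:30 after H starts 21:10 → overlap.
G: starts 22:00 at or after H ends 21:30 → clear.
E: starts 22:20 at or after H ends 21:30 → clear.
F: starts 23:20 at or after H ends 21:30 → clear.
H overlaps C.

No — it overlaps C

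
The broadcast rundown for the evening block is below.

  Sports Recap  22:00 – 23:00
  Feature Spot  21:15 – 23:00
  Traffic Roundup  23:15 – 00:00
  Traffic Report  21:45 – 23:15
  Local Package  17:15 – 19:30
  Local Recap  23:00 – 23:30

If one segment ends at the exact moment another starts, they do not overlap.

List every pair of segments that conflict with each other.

Feature Spot & Sports Recap, Feature Spot & Traffic Report, Local Recap & Traffic Report, Local Recap & Traffic Roundup, Sports Recap & Traffic Report

Sorted by start: Local Package, Feature Spot, Traffic Report, Sports Recap, Local Recap, Traffic Roundup.
Feature Spot starts after Local Package ends — done with Local Package.
Traffic Report starts before Feature Spot ends → Feature Spot and Traffic Report overlap.
Sports Recap starts before Feature Spot ends → Feature Spot and Sports Recap overlap.
Local Recap starts exactly when Feature Spot ends (back-to-back, no overlap) — done with Feature Spot.
Sports Recap starts before Traffic Report ends → Traffic Report and Sports Recap overlap.
Local Recap starts before Traffic Report ends → Traffic Report and Local Recap overlap.
Traffic Roundup starts exactly when Traffic Report ends (back-to-back, no overlap).
Local Recap starts exactly when Sports Recap ends (back-to-back, no overlap) — done with Sports Recap.
Traffic Roundup starts before Local Recap ends → Local Recap and Traffic Roundup overlap.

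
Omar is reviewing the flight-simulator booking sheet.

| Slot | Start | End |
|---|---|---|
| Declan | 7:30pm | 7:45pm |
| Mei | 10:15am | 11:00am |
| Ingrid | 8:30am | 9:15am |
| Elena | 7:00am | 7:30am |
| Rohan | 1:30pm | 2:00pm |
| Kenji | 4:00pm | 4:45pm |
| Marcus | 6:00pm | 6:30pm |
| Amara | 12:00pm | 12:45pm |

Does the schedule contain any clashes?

Sorted by start: Elena, Ingrid, Mei, Amara, Rohan, Kenji, Marcus, Declan.
Ingrid starts after Elena ends, so Elena has no further overlaps.
Mei starts after Ingrid ends, so Ingrid has no further overlaps.
Amara starts after Mei ends, so Mei has no further overlaps.
Rohan starts after Amara ends, so Amara has no further overlaps.
Kenji starts after Rohan ends, so Rohan has no further overlaps.
Marcus starts after Kenji ends, so Kenji has no further overlaps.
Declan starts after Marcus ends.
Every pair is clear; the schedule has no overlaps.

No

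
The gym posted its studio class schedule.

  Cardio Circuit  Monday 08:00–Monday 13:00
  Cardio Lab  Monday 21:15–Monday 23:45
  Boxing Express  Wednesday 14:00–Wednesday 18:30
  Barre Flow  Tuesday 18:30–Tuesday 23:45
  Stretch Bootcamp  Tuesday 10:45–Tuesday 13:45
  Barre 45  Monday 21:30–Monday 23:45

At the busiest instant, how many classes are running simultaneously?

2

Sweep the timeline, counting +1 at each start and −1 at each end (ends before starts at a tie):
Monday 08:00 start Cardio Circuit → 1
Monday 13:00 end Cardio Circuit → 0
Monday 21:15 start Cardio Lab → 1
Monday 21:30 start Barre 45 → 2
Monday 23:45 end Barre 45 → 1
Monday 23:45 end Cardio Lab → 0
Tuesday 10:45 start Stretch Bootcamp → 1
Tuesday 13:45 end Stretch Bootcamp → 0
Tuesday 18:30 start Barre Flow → 1
Tuesday 23:45 end Barre Flow → 0
Wednesday 14:00 start Boxing Express → 1
Wednesday 18:30 end Boxing Express → 0
Peak is 2, at Monday 21:30 (Barre 45, Cardio Lab).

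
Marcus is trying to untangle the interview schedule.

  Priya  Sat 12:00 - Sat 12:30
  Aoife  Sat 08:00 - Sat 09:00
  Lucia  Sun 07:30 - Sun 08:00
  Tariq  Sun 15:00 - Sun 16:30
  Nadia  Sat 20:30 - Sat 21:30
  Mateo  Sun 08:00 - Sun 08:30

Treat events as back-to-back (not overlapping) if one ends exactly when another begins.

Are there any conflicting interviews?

Sorted by start: Aoife, Priya, Nadia, Lucia, Mateo, Tariq.
Priya starts after Aoife ends, so Aoife has no further overlaps.
Nadia starts after Priya ends, so Priya has no further overlaps.
Lucia starts after Nadia ends, so Nadia has no further overlaps.
Mateo starts exactly when Lucia ends (back-to-back, no overlap), so Lucia has no further overlaps.
Tariq starts after Mateo ends.
Every pair is clear; the schedule has no overlaps.

No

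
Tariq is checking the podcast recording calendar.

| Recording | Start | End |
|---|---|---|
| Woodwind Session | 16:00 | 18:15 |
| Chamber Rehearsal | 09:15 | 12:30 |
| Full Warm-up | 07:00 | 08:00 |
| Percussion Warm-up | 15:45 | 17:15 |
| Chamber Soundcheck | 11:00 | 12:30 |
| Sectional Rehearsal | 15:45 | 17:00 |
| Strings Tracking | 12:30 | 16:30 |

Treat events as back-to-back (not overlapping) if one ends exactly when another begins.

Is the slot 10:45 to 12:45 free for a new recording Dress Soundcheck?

Full Warm-up: ends 08:00 at or before Dress Soundcheck starts 10:45 → clear.
Chamber Rehearsal: starts 09:15 before Dress Soundcheck ends 12:45, and ends 12:30 after Dress Soundcheck starts 10:45 → overlap.
Chamber Soundcheck: starts 11:00 before Dress Soundcheck ends 12:45, and ends 12:30 after Dress Soundcheck starts 10:45 → overlap.
Strings Tracking: starts 12:30 before Dress Soundcheck ends 12:45, and ends 16:30 after Dress Soundcheck starts 10:45 → overlap.
Percussion Warm-up: starts 15:45 at or after Dress Soundcheck ends 12:45 → clear.
Sectional Rehearsal: starts 15:45 at or after Dress Soundcheck ends 12:45 → clear.
Woodwind Session: starts 16:00 at or after Dress Soundcheck ends 12:45 → clear.
Dress Soundcheck overlaps Strings Tracking, Chamber Rehearsal, Chamber Soundcheck.

No — it overlaps Chamber Rehearsal, Chamber Soundcheck, Strings Tracking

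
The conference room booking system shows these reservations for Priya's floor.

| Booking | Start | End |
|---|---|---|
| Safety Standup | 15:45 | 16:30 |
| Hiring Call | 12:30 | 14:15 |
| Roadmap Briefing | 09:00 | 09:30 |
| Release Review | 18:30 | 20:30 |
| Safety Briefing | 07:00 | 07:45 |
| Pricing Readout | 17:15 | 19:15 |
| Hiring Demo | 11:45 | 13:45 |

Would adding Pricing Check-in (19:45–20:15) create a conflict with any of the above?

Yes — it overlaps Release Review

Safety Briefing: ends 07:45 at or before Pricing Check-in starts 19:45 → clear.
Roadmap Briefing: ends 09:30 at or before Pricing Check-in starts 19:45 → clear.
Hiring Demo: ends 13:45 at or before Pricing Check-in starts 19:45 → clear.
Hiring Call: ends 14:15 at or before Pricing Check-in starts 19:45 → clear.
Safety Standup: ends 16:30 at or before Pricing Check-in starts 19:45 → clear.
Pricing Readout: ends 19:15 at or before Pricing Check-in starts 19:45 → clear.
Release Review: starts 18:30 before Pricing Check-in ends 20:15, and ends 20:30 after Pricing Check-in starts 19:45 → overlap.
Pricing Check-in overlaps Release Review.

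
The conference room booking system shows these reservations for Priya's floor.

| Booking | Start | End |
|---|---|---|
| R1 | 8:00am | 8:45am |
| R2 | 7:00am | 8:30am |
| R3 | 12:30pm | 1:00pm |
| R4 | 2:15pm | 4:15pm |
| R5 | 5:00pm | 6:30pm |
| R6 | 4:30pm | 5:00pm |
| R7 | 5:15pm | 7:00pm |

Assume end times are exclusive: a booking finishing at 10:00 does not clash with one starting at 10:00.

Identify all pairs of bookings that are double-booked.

R1 & R2, R5 & R7

Check each pair: they overlap iff neither finishes before the other starts.
Sorted by start: R2, R1, R3, R4, R6, R5, R7.
R1 starts before R2 ends → R2 and R1 overlap.
R3 starts after R2 ends — done with R2.
R3 starts after R1 ends — done with R1.
R4 starts after R3 ends — done with R3.
R6 starts after R4 ends — done with R4.
R5 starts exactly when R6 ends (back-to-back, no overlap) — done with R6.
R7 starts before R5 ends → R5 and R7 overlap.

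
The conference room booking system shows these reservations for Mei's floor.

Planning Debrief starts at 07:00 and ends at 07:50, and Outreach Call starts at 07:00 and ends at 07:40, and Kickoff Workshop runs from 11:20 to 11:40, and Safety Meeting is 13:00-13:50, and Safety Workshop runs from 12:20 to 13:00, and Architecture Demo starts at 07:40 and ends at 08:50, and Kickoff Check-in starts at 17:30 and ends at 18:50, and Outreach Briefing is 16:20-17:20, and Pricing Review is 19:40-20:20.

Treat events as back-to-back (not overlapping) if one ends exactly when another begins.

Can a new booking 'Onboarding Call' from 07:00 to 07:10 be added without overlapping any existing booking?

Planning Debrief: starts 07:00 before Onboarding Call ends 07:10, and ends 07:50 after Onboarding Call starts 07:00 → overlap.
Outreach Call: starts 07:00 before Onboarding Call ends 07:10, and ends 07:40 after Onboarding Call starts 07:00 → overlap.
Architecture Demo: starts 07:40 at or after Onboarding Call ends 07:10 → clear.
Kickoff Workshop: starts 11:20 at or after Onboarding Call ends 07:10 → clear.
Safety Workshop: starts 12:20 at or after Onboarding Call ends 07:10 → clear.
Safety Meeting: starts 13:00 at or after Onboarding Call ends 07:10 → clear.
Outreach Briefing: starts 16:20 at or after Onboarding Call ends 07:10 → clear.
Kickoff Check-in: starts 17:30 at or after Onboarding Call ends 07:10 → clear.
Pricing Review: starts 19:40 at or after Onboarding Call ends 07:10 → clear.
Onboarding Call overlaps Planning Debrief, Outreach Call.

No — it overlaps Outreach Call, Planning Debrief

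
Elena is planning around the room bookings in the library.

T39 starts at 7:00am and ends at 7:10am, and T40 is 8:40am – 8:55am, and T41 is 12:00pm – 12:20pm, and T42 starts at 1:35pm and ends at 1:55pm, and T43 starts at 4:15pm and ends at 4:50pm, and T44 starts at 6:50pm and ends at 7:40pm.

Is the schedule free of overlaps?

Two intervals overlap when each starts before the other ends.
Sorted by start: T39, T40, T41, T42, T43, T44.
T40 starts after T39 ends, so nothing later overlaps T39 either.
T41 starts after T40 ends, so nothing later overlaps T40 either.
T42 starts after T41 ends, so nothing later overlaps T41 either.
T43 starts after T42 ends, so nothing later overlaps T42 either.
T44 starts after T43 ends.
Every pair is clear; the schedule has no overlaps.

Yes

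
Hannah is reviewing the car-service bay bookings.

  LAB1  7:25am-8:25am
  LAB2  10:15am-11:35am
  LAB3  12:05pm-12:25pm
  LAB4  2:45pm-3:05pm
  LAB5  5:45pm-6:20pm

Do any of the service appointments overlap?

No

Sorted by start: LAB1, LAB2, LAB3, LAB4, LAB5.
LAB2 starts after LAB1 ends; LAB1 is clear from here.
LAB3 starts after LAB2 ends; LAB2 is clear from here.
LAB4 starts after LAB3 ends; LAB3 is clear from here.
LAB5 starts after LAB4 ends.
Every pair is clear; the schedule has no overlaps.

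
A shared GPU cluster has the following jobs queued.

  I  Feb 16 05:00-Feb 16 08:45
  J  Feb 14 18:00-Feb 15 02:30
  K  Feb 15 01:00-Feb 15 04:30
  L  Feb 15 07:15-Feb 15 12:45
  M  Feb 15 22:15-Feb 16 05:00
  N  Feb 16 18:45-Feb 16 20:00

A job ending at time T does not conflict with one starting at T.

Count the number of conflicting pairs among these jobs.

1

Check each pair: they overlap iff neither finishes before the other starts.
Sorted by start: J, K, L, M, I, N.
K starts before J ends → J and K overlap.
L starts after J ends, so nothing later overlaps J either.
L starts after K ends, so nothing later overlaps K either.
M starts after L ends, so nothing later overlaps L either.
I starts exactly when M ends (back-to-back, no overlap), so nothing later overlaps M either.
N starts after I ends.
Overlapping pairs: J & K — 1 in total.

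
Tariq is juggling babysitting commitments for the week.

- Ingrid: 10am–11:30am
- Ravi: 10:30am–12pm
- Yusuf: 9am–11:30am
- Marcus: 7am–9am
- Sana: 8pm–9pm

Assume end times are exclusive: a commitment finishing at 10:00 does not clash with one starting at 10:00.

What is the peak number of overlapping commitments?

Sweep the timeline, counting +1 at each start and −1 at each end (ends before starts at a tie):
7am start Marcus → 1
9am end Marcus → 0
9am start Yusuf → 1
10am start Ingrid → 2
10:30am start Ravi → 3
11:30am end Ingrid → 2
11:30am end Yusuf → 1
12pm end Ravi → 0
8pm start Sana → 1
9pm end Sana → 0
Peak is 3, at 10:30am (Ingrid, Ravi, Yusuf).

3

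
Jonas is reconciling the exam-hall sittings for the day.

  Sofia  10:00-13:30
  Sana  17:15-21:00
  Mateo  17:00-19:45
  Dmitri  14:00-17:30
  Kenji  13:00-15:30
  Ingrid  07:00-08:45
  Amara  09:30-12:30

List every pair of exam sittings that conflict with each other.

Amara & Sofia, Dmitri & Kenji, Dmitri & Mateo, Dmitri & Sana, Kenji & Sofia, Mateo & Sana

Sorted by start: Ingrid, Amara, Sofia, Kenji, Dmitri, Mateo, Sana.
Amara starts after Ingrid ends, so nothing later overlaps Ingrid either.
Sofia starts before Amara ends → Amara and Sofia overlap.
Kenji starts after Amara ends, so nothing later overlaps Amara either.
Kenji starts before Sofia ends → Sofia and Kenji overlap.
Dmitri starts after Sofia ends, so nothing later overlaps Sofia either.
Dmitri starts before Kenji ends → Kenji and Dmitri overlap.
Mateo starts after Kenji ends, so nothing later overlaps Kenji either.
Mateo starts before Dmitri ends → Dmitri and Mateo overlap.
Sana starts before Dmitri ends → Dmitri and Sana overlap.
Sana starts before Mateo ends → Mateo and Sana overlap.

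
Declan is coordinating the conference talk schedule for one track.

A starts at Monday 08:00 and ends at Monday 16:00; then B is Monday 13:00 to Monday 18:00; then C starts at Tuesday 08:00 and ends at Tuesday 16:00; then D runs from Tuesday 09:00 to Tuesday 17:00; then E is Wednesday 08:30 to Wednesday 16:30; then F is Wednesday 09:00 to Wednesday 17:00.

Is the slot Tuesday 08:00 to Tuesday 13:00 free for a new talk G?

No — it overlaps C, D

A: ends Monday 16:00 at or before G starts Tuesday 08:00 → clear.
B: ends Monday 18:00 at or before G starts Tuesday 08:00 → clear.
C: starts Tuesday 08:00 before G ends Tuesday 13:00, and ends Tuesday 16:00 after G starts Tuesday 08:00 → overlap.
D: starts Tuesday 09:00 before G ends Tuesday 13:00, and ends Tuesday 17:00 after G starts Tuesday 08:00 → overlap.
E: starts Wednesday 08:30 at or after G ends Tuesday 13:00 → clear.
F: starts Wednesday 09:00 at or after G ends Tuesday 13:00 → clear.
G overlaps C, D.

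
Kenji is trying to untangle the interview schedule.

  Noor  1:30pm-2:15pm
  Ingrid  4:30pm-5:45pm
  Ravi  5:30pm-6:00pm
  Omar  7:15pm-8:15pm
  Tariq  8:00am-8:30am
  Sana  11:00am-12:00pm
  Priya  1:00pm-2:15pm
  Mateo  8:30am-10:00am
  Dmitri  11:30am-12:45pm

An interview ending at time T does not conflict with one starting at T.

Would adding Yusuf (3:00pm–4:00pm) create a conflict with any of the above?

Tariq: ends 8:30am at or before Yusuf starts 3:00pm → clear.
Mateo: ends 10:00am at or before Yusuf starts 3:00pm → clear.
Sana: ends 12:00pm at or before Yusuf starts 3:00pm → clear.
Dmitri: ends 12:45pm at or before Yusuf starts 3:00pm → clear.
Priya: ends 2:15pm at or before Yusuf starts 3:00pm → clear.
Noor: ends 2:15pm at or before Yusuf starts 3:00pm → clear.
Ingrid: starts 4:30pm at or after Yusuf ends 4:00pm → clear.
Ravi: starts 5:30pm at or after Yusuf ends 4:00pm → clear.
Omar: starts 7:15pm at or after Yusuf ends 4:00pm → clear.

No — it doesn't clash with anything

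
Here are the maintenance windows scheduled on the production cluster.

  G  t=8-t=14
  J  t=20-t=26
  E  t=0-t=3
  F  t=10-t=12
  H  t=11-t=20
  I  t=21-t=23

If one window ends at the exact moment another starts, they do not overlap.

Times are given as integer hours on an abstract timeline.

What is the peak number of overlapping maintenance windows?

Sort all start/end points and keep a running count:
t=0 start E → 1
t=3 end E → 0
t=8 start G → 1
t=10 start F → 2
t=11 start H → 3
t=12 end F → 2
t=14 end G → 1
t=20 end H → 0
t=20 start J → 1
t=21 start I → 2
t=23 end I → 1
t=26 end J → 0
Peak is 3, at t=11 (F, G, H).

3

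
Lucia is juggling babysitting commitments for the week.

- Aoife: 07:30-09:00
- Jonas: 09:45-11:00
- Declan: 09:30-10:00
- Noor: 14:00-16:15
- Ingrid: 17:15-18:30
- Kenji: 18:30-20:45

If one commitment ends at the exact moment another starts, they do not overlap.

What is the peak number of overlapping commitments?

Sweep the timeline, counting +1 at each start and −1 at each end (ends before starts at a tie):
07:30 start Aoife → 1
09:00 end Aoife → 0
09:30 start Declan → 1
09:45 start Jonas → 2
10:00 end Declan → 1
11:00 end Jonas → 0
14:00 start Noor → 1
16:15 end Noor → 0
17:15 start Ingrid → 1
18:30 end Ingrid → 0
18:30 start Kenji → 1
20:45 end Kenji → 0
Peak is 2, at 09:45 (Declan, Jonas).

2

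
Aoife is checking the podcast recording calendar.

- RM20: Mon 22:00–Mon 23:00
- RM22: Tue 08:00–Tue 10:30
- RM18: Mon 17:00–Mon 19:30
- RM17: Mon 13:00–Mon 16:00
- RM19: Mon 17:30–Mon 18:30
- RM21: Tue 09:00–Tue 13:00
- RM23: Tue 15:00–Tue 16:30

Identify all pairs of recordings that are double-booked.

RM18 & RM19, RM21 & RM22

Two intervals overlap when each starts before the other ends.
Sorted by start: RM17, RM18, RM19, RM20, RM22, RM21, RM23.
RM18 starts after RM17 ends; RM17 is clear from here.
RM19 starts before RM18 ends → RM18 and RM19 overlap.
RM20 starts after RM18 ends; RM18 is clear from here.
RM20 starts after RM19 ends; RM19 is clear from here.
RM22 starts after RM20 ends; RM20 is clear from here.
RM21 starts before RM22 ends → RM22 and RM21 overlap.
RM23 starts after RM22 ends.
RM23 starts after RM21 ends.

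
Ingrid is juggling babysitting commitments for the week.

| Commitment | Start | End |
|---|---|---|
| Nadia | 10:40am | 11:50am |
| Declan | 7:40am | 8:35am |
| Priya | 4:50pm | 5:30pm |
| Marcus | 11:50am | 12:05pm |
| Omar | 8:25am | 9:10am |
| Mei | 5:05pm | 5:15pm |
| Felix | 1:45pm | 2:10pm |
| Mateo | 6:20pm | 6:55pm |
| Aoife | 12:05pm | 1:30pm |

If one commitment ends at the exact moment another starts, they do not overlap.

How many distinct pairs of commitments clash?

2

Sorted by start: Declan, Omar, Nadia, Marcus, Aoife, Felix, Priya, Mei, Mateo.
Omar starts before Declan ends → Declan and Omar overlap.
Nadia starts after Declan ends, so nothing later overlaps Declan either.
Nadia starts after Omar ends, so nothing later overlaps Omar either.
Marcus starts exactly when Nadia ends (back-to-back, no overlap), so nothing later overlaps Nadia either.
Aoife starts exactly when Marcus ends (back-to-back, no overlap), so nothing later overlaps Marcus either.
Felix starts after Aoife ends, so nothing later overlaps Aoife either.
Priya starts after Felix ends, so nothing later overlaps Felix either.
Mei starts before Priya ends → Priya and Mei overlap.
Mateo starts after Priya ends.
Mateo starts after Mei ends.
Overlapping pairs: Declan & Omar, Mei & Priya — 2 in total.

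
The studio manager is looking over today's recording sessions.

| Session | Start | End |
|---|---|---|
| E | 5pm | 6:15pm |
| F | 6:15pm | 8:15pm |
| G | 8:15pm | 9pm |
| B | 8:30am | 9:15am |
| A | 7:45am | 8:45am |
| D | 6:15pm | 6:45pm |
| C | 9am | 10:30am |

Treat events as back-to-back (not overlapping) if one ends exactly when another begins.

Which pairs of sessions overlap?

A & B, B & C, D & F

Check each pair: they overlap iff neither finishes before the other starts.
Sorted by start: A, B, C, E, D, F, G.
B starts before A ends → A and B overlap.
C starts after A ends; A is clear from here.
C starts before B ends → B and C overlap.
E starts after B ends; B is clear from here.
E starts after C ends; C is clear from here.
D starts exactly when E ends (back-to-back, no overlap); E is clear from here.
F starts before D ends → D and F overlap.
G starts after D ends.
G starts exactly when F ends (back-to-back, no overlap).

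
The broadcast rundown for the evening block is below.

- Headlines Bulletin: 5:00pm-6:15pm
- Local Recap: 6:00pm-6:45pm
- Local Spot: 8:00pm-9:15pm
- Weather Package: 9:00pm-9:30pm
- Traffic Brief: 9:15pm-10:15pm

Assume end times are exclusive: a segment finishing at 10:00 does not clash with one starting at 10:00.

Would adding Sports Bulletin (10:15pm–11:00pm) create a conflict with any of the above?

Headlines Bulletin: ends 6:15pm at or before Sports Bulletin starts 10:15pm → clear.
Local Recap: ends 6:45pm at or before Sports Bulletin starts 10:15pm → clear.
Local Spot: ends 9:15pm at or before Sports Bulletin starts 10:15pm → clear.
Weather Package: ends 9:30pm at or before Sports Bulletin starts 10:15pm → clear.
Traffic Brief: ends 10:15pm at or before Sports Bulletin starts 10:15pm → clear.

No — it doesn't clash with anything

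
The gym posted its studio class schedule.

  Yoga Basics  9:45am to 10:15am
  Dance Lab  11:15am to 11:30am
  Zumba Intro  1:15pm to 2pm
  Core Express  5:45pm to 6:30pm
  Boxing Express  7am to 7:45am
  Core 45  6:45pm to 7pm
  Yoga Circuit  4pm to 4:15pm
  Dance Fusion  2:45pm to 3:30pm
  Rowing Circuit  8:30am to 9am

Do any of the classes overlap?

Sorted by start: Boxing Express, Rowing Circuit, Yoga Basics, Dance Lab, Zumba Intro, Dance Fusion, Yoga Circuit, Core Express, Core 45.
Rowing Circuit starts after Boxing Express ends — done with Boxing Express.
Yoga Basics starts after Rowing Circuit ends — done with Rowing Circuit.
Dance Lab starts after Yoga Basics ends — done with Yoga Basics.
Zumba Intro starts after Dance Lab ends — done with Dance Lab.
Dance Fusion starts after Zumba Intro ends — done with Zumba Intro.
Yoga Circuit starts after Dance Fusion ends — done with Dance Fusion.
Core Express starts after Yoga Circuit ends — done with Yoga Circuit.
Core 45 starts after Core Express ends.
Every pair is clear; the schedule has no overlaps.

No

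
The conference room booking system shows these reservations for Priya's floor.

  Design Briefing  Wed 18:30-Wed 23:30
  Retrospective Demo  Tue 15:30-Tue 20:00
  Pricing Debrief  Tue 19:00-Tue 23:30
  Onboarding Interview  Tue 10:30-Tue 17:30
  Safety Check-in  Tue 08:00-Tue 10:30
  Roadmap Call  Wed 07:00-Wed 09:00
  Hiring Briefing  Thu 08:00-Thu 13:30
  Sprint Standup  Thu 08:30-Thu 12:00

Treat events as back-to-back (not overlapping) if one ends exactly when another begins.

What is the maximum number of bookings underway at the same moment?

Sweep the timeline, counting +1 at each start and −1 at each end (ends before starts at a tie):
Tue 08:00 start Safety Check-in → 1
Tue 10:30 end Safety Check-in → 0
Tue 10:30 start Onboarding Interview → 1
Tue 15:30 start Retrospective Demo → 2
Tue 17:30 end Onboarding Interview → 1
Tue 19:00 start Pricing Debrief → 2
Tue 20:00 end Retrospective Demo → 1
Tue 23:30 end Pricing Debrief → 0
Wed 07:00 start Roadmap Call → 1
Wed 09:00 end Roadmap Call → 0
Wed 18:30 start Design Briefing → 1
Wed 23:30 end Design Briefing → 0
Thu 08:00 start Hiring Briefing → 1
Thu 08:30 start Sprint Standup → 2
Thu 12:00 end Sprint Standup → 1
Thu 13:30 end Hiring Briefing → 0
Peak is 2, at Tue 15:30 (Onboarding Interview, Retrospective Demo).

2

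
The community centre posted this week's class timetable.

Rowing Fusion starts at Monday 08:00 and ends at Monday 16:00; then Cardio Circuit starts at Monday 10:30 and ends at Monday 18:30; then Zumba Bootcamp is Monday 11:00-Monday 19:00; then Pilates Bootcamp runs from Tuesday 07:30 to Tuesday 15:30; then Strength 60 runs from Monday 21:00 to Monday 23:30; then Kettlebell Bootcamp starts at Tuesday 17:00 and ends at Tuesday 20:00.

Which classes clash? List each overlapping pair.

Cardio Circuit & Rowing Fusion, Cardio Circuit & Zumba Bootcamp, Rowing Fusion & Zumba Bootcamp

Two intervals overlap when each starts before the other ends.
Sorted by start: Rowing Fusion, Cardio Circuit, Zumba Bootcamp, Strength 60, Pilates Bootcamp, Kettlebell Bootcamp.
Cardio Circuit starts before Rowing Fusion ends → Rowing Fusion and Cardio Circuit overlap.
Zumba Bootcamp starts before Rowing Fusion ends → Rowing Fusion and Zumba Bootcamp overlap.
Strength 60 starts after Rowing Fusion ends, so Rowing Fusion has no further overlaps.
Zumba Bootcamp starts before Cardio Circuit ends → Cardio Circuit and Zumba Bootcamp overlap.
Strength 60 starts after Cardio Circuit ends, so Cardio Circuit has no further overlaps.
Strength 60 starts after Zumba Bootcamp ends, so Zumba Bootcamp has no further overlaps.
Pilates Bootcamp starts after Strength 60 ends, so Strength 60 has no further overlaps.
Kettlebell Bootcamp starts after Pilates Bootcamp ends.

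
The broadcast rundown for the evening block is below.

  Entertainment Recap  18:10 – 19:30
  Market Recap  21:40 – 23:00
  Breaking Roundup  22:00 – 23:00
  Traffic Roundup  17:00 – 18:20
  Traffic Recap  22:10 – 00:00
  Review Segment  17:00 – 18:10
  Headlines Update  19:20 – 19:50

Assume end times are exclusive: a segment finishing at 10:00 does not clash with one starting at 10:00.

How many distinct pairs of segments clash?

Sorted by start: Review Segment, Traffic Roundup, Entertainment Recap, Headlines Update, Market Recap, Breaking Roundup, Traffic Recap.
Traffic Roundup starts before Review Segment ends → Review Segment and Traffic Roundup overlap.
Entertainment Recap starts exactly when Review Segment ends (back-to-back, no overlap); Review Segment is clear from here.
Entertainment Recap starts before Traffic Roundup ends → Traffic Roundup and Entertainment Recap overlap.
Headlines Update starts after Traffic Roundup ends; Traffic Roundup is clear from here.
Headlines Update starts before Entertainment Recap ends → Entertainment Recap and Headlines Update overlap.
Market Recap starts after Entertainment Recap ends; Entertainment Recap is clear from here.
Market Recap starts after Headlines Update ends; Headlines Update is clear from here.
Breaking Roundup starts before Market Recap ends → Market Recap and Breaking Roundup overlap.
Traffic Recap starts before Market Recap ends → Market Recap and Traffic Recap overlap.
Traffic Recap starts before Breaking Roundup ends → Breaking Roundup and Traffic Recap overlap.
Overlapping pairs: Breaking Roundup & Market Recap, Breaking Roundup & Traffic Recap, Entertainment Recap & Headlines Update, Entertainment Recap & Traffic Roundup, Market Recap & Traffic Recap, Review Segment & Traffic Roundup — 6 in total.

6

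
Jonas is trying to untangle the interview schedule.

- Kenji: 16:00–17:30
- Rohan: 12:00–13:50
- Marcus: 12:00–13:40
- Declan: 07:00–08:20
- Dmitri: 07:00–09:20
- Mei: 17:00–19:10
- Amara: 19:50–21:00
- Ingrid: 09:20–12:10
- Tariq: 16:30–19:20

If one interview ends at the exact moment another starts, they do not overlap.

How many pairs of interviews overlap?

7

Two intervals overlap when each starts before the other ends.
Sorted by start: Declan, Dmitri, Ingrid, Marcus, Rohan, Kenji, Tariq, Mei, Amara.
Dmitri starts before Declan ends → Declan and Dmitri overlap.
Ingrid starts after Declan ends — done with Declan.
Ingrid starts exactly when Dmitri ends (back-to-back, no overlap) — done with Dmitri.
Marcus starts before Ingrid ends → Ingrid and Marcus overlap.
Rohan starts before Ingrid ends → Ingrid and Rohan overlap.
Kenji starts after Ingrid ends — done with Ingrid.
Rohan starts before Marcus ends → Marcus and Rohan overlap.
Kenji starts after Marcus ends — done with Marcus.
Kenji starts after Rohan ends — done with Rohan.
Tariq starts before Kenji ends → Kenji and Tariq overlap.
Mei starts before Kenji ends → Kenji and Mei overlap.
Amara starts after Kenji ends.
Mei starts before Tariq ends → Tariq and Mei overlap.
Amara starts after Tariq ends.
Amara starts after Mei ends.
Overlapping pairs: Declan & Dmitri, Ingrid & Marcus, Ingrid & Rohan, Kenji & Mei, Kenji & Tariq, Marcus & Rohan, Mei & Tariq — 7 in total.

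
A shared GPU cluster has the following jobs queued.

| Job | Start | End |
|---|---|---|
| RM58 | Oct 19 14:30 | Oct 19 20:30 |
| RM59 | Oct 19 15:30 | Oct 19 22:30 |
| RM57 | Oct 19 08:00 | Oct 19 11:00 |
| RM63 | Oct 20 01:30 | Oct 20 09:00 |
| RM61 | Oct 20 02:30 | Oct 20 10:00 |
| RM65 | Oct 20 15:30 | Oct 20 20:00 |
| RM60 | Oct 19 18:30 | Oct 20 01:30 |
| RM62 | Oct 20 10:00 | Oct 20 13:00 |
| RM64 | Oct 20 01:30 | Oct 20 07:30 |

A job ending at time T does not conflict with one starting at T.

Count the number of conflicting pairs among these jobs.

6

Two intervals overlap when each starts before the other ends.
Sorted by start: RM57, RM58, RM59, RM60, RM63, RM64, RM61, RM62, RM65.
RM58 starts after RM57 ends, so nothing later overlaps RM57 either.
RM59 starts before RM58 ends → RM58 and RM59 overlap.
RM60 starts before RM58 ends → RM58 and RM60 overlap.
RM63 starts after RM58 ends, so nothing later overlaps RM58 either.
RM60 starts before RM59 ends → RM59 and RM60 overlap.
RM63 starts after RM59 ends, so nothing later overlaps RM59 either.
RM63 starts exactly when RM60 ends (back-to-back, no overlap), so nothing later overlaps RM60 either.
RM64 starts before RM63 ends → RM63 and RM64 overlap.
RM61 starts before RM63 ends → RM63 and RM61 overlap.
RM62 starts after RM63 ends, so nothing later overlaps RM63 either.
RM61 starts before RM64 ends → RM64 and RM61 overlap.
RM62 starts after RM64 ends, so nothing later overlaps RM64 either.
RM62 starts exactly when RM61 ends (back-to-back, no overlap), so nothing later overlaps RM61 either.
RM65 starts after RM62 ends.
Overlapping pairs: RM58 & RM59, RM58 & RM60, RM59 & RM60, RM61 & RM63, RM61 & RM64, RM63 & RM64 — 6 in total.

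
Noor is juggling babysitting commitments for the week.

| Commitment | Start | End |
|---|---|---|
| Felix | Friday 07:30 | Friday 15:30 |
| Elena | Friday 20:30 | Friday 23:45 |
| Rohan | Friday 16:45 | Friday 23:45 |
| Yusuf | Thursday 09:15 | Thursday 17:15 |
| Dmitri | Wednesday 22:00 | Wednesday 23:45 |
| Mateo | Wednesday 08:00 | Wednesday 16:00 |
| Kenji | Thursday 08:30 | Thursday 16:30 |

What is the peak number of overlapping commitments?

2

Sort all start/end points and keep a running count:
Wednesday 08:00 start Mateo → 1
Wednesday 16:00 end Mateo → 0
Wednesday 22:00 start Dmitri → 1
Wednesday 23:45 end Dmitri → 0
Thursday 08:30 start Kenji → 1
Thursday 09:15 start Yusuf → 2
Thursday 16:30 end Kenji → 1
Thursday 17:15 end Yusuf → 0
Friday 07:30 start Felix → 1
Friday 15:30 end Felix → 0
Friday 16:45 start Rohan → 1
Friday 20:30 start Elena → 2
Friday 23:45 end Elena → 1
Friday 23:45 end Rohan → 0
Peak is 2, at Thursday 09:15 (Kenji, Yusuf).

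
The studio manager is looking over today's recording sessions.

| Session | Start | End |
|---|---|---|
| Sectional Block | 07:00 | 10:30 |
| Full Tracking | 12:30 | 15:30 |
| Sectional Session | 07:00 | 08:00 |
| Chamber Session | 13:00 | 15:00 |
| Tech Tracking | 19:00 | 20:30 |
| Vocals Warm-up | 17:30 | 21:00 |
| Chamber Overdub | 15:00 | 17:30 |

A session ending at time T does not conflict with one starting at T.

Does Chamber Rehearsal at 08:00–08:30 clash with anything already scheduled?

Sectional Block: starts 07:00 before Chamber Rehearsal ends 08:30, and ends 10:30 after Chamber Rehearsal starts 08:00 → overlap.
Sectional Session: ends 08:00 at or before Chamber Rehearsal starts 08:00 → clear.
Full Tracking: starts 12:30 at or after Chamber Rehearsal ends 08:30 → clear.
Chamber Session: starts 13:00 at or after Chamber Rehearsal ends 08:30 → clear.
Chamber Overdub: starts 15:00 at or after Chamber Rehearsal ends 08:30 → clear.
Vocals Warm-up: starts 17:30 at or after Chamber Rehearsal ends 08:30 → clear.
Tech Tracking: starts 19:00 at or after Chamber Rehearsal ends 08:30 → clear.
Chamber Rehearsal overlaps Sectional Block.

Yes — it overlaps Sectional Block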